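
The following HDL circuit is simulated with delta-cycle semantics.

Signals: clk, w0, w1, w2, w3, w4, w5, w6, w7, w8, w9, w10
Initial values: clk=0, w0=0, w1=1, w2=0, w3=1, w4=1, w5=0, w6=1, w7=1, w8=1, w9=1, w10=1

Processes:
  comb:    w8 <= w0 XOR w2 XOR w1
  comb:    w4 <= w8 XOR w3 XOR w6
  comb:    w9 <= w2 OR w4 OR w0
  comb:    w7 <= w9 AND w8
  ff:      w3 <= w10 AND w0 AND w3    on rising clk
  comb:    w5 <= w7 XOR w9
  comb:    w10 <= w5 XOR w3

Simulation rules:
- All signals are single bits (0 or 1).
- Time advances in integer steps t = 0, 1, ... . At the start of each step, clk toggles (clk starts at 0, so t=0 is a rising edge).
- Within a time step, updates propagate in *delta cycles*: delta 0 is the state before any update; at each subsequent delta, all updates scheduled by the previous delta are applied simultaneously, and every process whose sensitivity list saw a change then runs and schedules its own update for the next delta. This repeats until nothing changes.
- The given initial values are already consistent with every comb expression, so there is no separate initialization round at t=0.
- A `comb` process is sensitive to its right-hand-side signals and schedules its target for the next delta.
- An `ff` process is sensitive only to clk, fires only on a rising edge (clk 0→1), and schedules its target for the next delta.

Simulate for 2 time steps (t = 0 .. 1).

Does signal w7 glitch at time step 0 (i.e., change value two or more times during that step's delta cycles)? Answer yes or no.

t=0 Δ0: w9=1 w4=1 w5=0 w3=1 w6=1 w10=1 w2=0 clk=0 w7=1 w0=0 w8=1 w1=1
  Δ1: clk:0→1
  Δ2: w3:1→0
  Δ3: w4:1→0, w10:1→0
  Δ4: w9:1→0
  Δ5: w5:0→1, w7:1→0
  Δ6: w5:1→0, w10:0→1
  Δ7: w10:1→0
  (7Δ to stable)
t=1 Δ0: w9=0 w4=0 w5=0 w3=0 w6=1 w10=0 w2=0 clk=1 w7=0 w0=0 w8=1 w1=1
  Δ1: clk:1→0
  (1Δ to stable)

no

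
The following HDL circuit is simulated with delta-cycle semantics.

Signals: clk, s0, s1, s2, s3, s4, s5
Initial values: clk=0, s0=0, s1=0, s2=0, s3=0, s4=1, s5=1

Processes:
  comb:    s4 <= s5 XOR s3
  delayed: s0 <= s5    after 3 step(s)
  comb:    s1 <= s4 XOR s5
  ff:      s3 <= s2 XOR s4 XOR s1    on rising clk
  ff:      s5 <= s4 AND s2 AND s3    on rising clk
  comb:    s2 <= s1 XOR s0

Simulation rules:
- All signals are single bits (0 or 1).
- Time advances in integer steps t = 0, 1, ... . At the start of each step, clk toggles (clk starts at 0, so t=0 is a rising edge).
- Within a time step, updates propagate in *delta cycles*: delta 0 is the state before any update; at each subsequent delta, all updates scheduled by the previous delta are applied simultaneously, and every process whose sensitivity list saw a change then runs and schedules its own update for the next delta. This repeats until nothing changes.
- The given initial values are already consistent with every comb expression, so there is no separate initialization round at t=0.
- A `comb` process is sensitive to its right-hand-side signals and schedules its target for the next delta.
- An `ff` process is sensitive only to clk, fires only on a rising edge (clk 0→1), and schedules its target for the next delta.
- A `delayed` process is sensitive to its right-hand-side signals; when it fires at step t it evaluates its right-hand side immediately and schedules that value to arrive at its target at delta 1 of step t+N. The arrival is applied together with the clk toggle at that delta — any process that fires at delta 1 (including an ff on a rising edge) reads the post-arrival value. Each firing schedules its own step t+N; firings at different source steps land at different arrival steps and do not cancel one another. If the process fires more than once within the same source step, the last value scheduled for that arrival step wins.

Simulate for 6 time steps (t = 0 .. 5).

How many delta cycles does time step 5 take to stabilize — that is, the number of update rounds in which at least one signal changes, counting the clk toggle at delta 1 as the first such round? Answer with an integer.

2

[bits: s5,clk,s3,s1,s4,s0,s2]
t=0: Δ0=1000100 Δ1=1100100 Δ2=0110100 Δ3=0111100 Δ4=0111101 | 4Δ
t=1: Δ0=0111101 Δ1=0011101 | 1Δ
t=2: Δ0=0011101 Δ1=0111101 Δ2=1111101 Δ3=1110001 Δ4=1111000 Δ5=1111001 | 5Δ
t=3: Δ0=1111001 Δ1=1011001 | 1Δ
t=4: Δ0=1011001 Δ1=1111001 Δ2=0101001 Δ3=0100001 Δ4=0100000 | 4Δ
t=5: Δ0=0100000 Δ1=0000010 Δ2=0000011 | 2Δ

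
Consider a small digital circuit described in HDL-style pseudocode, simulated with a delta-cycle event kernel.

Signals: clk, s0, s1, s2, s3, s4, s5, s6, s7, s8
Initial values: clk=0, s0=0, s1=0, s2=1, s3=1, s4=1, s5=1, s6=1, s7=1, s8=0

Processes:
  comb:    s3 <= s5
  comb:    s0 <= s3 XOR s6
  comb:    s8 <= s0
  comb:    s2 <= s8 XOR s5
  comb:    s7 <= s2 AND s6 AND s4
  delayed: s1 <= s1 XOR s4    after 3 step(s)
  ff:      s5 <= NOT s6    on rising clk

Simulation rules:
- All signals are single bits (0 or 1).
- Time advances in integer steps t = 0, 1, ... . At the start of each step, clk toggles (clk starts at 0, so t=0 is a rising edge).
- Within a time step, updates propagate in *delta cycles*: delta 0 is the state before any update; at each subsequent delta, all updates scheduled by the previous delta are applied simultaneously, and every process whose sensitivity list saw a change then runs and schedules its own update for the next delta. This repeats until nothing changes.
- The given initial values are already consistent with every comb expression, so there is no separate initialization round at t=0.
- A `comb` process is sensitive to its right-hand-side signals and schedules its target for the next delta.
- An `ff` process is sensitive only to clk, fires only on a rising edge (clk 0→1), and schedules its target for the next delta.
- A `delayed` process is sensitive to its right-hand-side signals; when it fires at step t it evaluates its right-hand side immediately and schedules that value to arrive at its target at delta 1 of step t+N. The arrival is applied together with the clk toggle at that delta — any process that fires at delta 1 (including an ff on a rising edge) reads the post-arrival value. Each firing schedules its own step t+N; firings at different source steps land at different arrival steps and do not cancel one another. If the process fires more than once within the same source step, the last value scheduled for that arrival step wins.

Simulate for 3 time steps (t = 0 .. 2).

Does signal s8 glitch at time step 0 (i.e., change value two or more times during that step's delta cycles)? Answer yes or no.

no

t0.Δ0 s1=0 s0=0 s3=1 s6=1 s8=0 s7=1 s4=1 clk=0 s5=1 s2=1
t0.Δ1 s1=0 s0=0 s3=1 s6=1 s8=0 s7=1 s4=1 clk=1 s5=1 s2=1
t0.Δ2 s1=0 s0=0 s3=1 s6=1 s8=0 s7=1 s4=1 clk=1 s5=0 s2=1
t0.Δ3 s1=0 s0=0 s3=0 s6=1 s8=0 s7=1 s4=1 clk=1 s5=0 s2=0
t0.Δ4 s1=0 s0=1 s3=0 s6=1 s8=0 s7=0 s4=1 clk=1 s5=0 s2=0
t0.Δ5 s1=0 s0=1 s3=0 s6=1 s8=1 s7=0 s4=1 clk=1 s5=0 s2=0
t0.Δ6 s1=0 s0=1 s3=0 s6=1 s8=1 s7=0 s4=1 clk=1 s5=0 s2=1
t0.Δ7 s1=0 s0=1 s3=0 s6=1 s8=1 s7=1 s4=1 clk=1 s5=0 s2=1
t1.Δ0 s1=0 s0=1 s3=0 s6=1 s8=1 s7=1 s4=1 clk=1 s5=0 s2=1
t1.Δ1 s1=0 s0=1 s3=0 s6=1 s8=1 s7=1 s4=1 clk=0 s5=0 s2=1
t2.Δ0 s1=0 s0=1 s3=0 s6=1 s8=1 s7=1 s4=1 clk=0 s5=0 s2=1
t2.Δ1 s1=0 s0=1 s3=0 s6=1 s8=1 s7=1 s4=1 clk=1 s5=0 s2=1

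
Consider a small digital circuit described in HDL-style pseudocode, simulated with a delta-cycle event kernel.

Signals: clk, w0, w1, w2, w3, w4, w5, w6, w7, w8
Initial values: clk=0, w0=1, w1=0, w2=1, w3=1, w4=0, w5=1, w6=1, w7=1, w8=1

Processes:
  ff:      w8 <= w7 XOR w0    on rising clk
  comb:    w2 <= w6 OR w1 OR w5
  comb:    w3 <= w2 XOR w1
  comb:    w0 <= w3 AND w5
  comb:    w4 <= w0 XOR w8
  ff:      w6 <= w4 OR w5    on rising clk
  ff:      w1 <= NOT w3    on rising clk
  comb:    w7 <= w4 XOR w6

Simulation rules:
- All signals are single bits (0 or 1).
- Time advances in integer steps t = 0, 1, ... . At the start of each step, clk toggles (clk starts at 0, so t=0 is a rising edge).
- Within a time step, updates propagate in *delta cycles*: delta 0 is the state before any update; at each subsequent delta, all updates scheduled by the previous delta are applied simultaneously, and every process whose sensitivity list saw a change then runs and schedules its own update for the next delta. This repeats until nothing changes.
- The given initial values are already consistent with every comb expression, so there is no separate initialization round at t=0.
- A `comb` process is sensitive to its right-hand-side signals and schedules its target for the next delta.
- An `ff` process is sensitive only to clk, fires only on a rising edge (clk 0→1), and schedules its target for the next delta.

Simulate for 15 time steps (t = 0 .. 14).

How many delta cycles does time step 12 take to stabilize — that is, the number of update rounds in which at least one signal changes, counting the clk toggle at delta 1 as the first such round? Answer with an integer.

t=0 Δ0: w1=0 w3=1 w0=1 w2=1 clk=0 w5=1 w6=1 w4=0 w8=1 w7=1
  Δ1: clk:0→1
  Δ2: w8:1→0
  Δ3: w4:0→1
  Δ4: w7:1→0
  (4Δ to stable)
t=1 Δ0: w1=0 w3=1 w0=1 w2=1 clk=1 w5=1 w6=1 w4=1 w8=0 w7=0
  Δ1: clk:1→0
  (1Δ to stable)
t=2 Δ0: w1=0 w3=1 w0=1 w2=1 clk=0 w5=1 w6=1 w4=1 w8=0 w7=0
  Δ1: clk:0→1
  Δ2: w8:0→1
  Δ3: w4:1→0
  Δ4: w7:0→1
  (4Δ to stable)
t=3 Δ0: w1=0 w3=1 w0=1 w2=1 clk=1 w5=1 w6=1 w4=0 w8=1 w7=1
  Δ1: clk:1→0
  (1Δ to stable)
t=4 Δ0: w1=0 w3=1 w0=1 w2=1 clk=0 w5=1 w6=1 w4=0 w8=1 w7=1
  Δ1: clk:0→1
  Δ2: w8:1→0
  Δ3: w4:0→1
  Δ4: w7:1→0
  (4Δ to stable)
t=5 Δ0: w1=0 w3=1 w0=1 w2=1 clk=1 w5=1 w6=1 w4=1 w8=0 w7=0
  Δ1: clk:1→0
  (1Δ to stable)
t=6 Δ0: w1=0 w3=1 w0=1 w2=1 clk=0 w5=1 w6=1 w4=1 w8=0 w7=0
  Δ1: clk:0→1
  Δ2: w8:0→1
  Δ3: w4:1→0
  Δ4: w7:0→1
  (4Δ to stable)
t=7 Δ0: w1=0 w3=1 w0=1 w2=1 clk=1 w5=1 w6=1 w4=0 w8=1 w7=1
  Δ1: clk:1→0
  (1Δ to stable)
t=8 Δ0: w1=0 w3=1 w0=1 w2=1 clk=0 w5=1 w6=1 w4=0 w8=1 w7=1
  Δ1: clk:0→1
  Δ2: w8:1→0
  Δ3: w4:0→1
  Δ4: w7:1→0
  (4Δ to stable)
t=9 Δ0: w1=0 w3=1 w0=1 w2=1 clk=1 w5=1 w6=1 w4=1 w8=0 w7=0
  Δ1: clk:1→0
  (1Δ to stable)
t=10 Δ0: w1=0 w3=1 w0=1 w2=1 clk=0 w5=1 w6=1 w4=1 w8=0 w7=0
  Δ1: clk:0→1
  Δ2: w8:0→1
  Δ3: w4:1→0
  Δ4: w7:0→1
  (4Δ to stable)
t=11 Δ0: w1=0 w3=1 w0=1 w2=1 clk=1 w5=1 w6=1 w4=0 w8=1 w7=1
  Δ1: clk:1→0
  (1Δ to stable)
t=12 Δ0: w1=0 w3=1 w0=1 w2=1 clk=0 w5=1 w6=1 w4=0 w8=1 w7=1
  Δ1: clk:0→1
  Δ2: w8:1→0
  Δ3: w4:0→1
  Δ4: w7:1→0
  (4Δ to stable)
t=13 Δ0: w1=0 w3=1 w0=1 w2=1 clk=1 w5=1 w6=1 w4=1 w8=0 w7=0
  Δ1: clk:1→0
  (1Δ to stable)
t=14 Δ0: w1=0 w3=1 w0=1 w2=1 clk=0 w5=1 w6=1 w4=1 w8=0 w7=0
  Δ1: clk:0→1
  Δ2: w8:0→1
  Δ3: w4:1→0
  Δ4: w7:0→1
  (4Δ to stable)

4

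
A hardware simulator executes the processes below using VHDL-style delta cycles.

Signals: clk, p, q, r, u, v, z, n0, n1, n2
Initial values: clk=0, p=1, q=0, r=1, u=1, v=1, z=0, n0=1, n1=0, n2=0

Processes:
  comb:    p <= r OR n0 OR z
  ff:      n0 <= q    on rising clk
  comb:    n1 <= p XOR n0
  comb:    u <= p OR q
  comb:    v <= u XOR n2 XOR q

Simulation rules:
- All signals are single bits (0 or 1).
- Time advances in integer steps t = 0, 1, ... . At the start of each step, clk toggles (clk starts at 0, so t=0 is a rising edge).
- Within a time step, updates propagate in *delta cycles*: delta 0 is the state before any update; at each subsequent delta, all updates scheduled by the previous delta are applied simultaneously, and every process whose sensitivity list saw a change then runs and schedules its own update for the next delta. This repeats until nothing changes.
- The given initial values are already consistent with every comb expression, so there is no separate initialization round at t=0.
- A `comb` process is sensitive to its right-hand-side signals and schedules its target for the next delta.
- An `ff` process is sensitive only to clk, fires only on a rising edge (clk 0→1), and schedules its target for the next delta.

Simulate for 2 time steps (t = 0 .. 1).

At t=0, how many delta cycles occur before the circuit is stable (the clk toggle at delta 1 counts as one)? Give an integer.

3

t=0 Δ0: clk=0 n0=1 v=1 n1=0 n2=0 u=1 p=1 r=1 z=0 q=0
  Δ1: clk:0→1
  Δ2: n0:1→0
  Δ3: n1:0→1
  (3Δ to stable)
t=1 Δ0: clk=1 n0=0 v=1 n1=1 n2=0 u=1 p=1 r=1 z=0 q=0
  Δ1: clk:1→0
  (1Δ to stable)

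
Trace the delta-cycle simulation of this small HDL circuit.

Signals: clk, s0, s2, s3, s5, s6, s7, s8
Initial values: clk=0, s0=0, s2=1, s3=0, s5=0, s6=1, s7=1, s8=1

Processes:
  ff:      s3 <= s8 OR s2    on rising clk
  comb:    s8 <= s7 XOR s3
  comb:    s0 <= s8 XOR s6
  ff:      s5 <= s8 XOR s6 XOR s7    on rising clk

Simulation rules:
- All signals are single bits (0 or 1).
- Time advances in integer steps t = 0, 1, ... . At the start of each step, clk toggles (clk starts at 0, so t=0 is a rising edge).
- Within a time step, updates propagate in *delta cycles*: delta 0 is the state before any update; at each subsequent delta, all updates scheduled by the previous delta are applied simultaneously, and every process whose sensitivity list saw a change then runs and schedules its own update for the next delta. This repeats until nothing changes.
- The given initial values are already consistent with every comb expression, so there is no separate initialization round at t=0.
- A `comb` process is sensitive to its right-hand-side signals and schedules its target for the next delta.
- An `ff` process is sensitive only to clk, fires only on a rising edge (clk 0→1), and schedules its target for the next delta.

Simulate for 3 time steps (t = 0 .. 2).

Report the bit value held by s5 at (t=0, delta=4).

t=0 Δ0: s3=0 s2=1 s0=0 s7=1 s8=1 clk=0 s5=0 s6=1
  Δ1: clk:0→1
  Δ2: s3:0→1, s5:0→1
  Δ3: s8:1→0
  Δ4: s0:0→1
  (4Δ to stable)
t=1 Δ0: s3=1 s2=1 s0=1 s7=1 s8=0 clk=1 s5=1 s6=1
  Δ1: clk:1→0
  (1Δ to stable)
t=2 Δ0: s3=1 s2=1 s0=1 s7=1 s8=0 clk=0 s5=1 s6=1
  Δ1: clk:0→1
  Δ2: s5:1→0
  (2Δ to stable)

1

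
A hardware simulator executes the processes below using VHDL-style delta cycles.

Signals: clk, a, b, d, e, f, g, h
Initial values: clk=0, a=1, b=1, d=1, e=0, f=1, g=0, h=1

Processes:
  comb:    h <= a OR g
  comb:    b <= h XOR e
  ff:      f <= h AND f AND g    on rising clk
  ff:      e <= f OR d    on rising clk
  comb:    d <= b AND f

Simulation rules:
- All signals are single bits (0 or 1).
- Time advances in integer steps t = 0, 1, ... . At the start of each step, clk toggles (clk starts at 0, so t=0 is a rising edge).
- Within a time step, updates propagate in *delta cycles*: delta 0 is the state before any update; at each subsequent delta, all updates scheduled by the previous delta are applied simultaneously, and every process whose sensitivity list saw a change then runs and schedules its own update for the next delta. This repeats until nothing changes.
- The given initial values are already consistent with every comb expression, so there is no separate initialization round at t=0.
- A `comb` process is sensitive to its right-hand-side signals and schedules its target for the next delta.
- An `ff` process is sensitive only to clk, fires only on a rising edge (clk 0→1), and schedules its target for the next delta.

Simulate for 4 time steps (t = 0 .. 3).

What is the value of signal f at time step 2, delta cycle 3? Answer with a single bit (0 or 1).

t=0 Δ0: e=0 f=1 g=0 clk=0 a=1 b=1 h=1 d=1
  Δ1: clk:0→1
  Δ2: e:0→1, f:1→0
  Δ3: b:1→0, d:1→0
  (3Δ to stable)
t=1 Δ0: e=1 f=0 g=0 clk=1 a=1 b=0 h=1 d=0
  Δ1: clk:1→0
  (1Δ to stable)
t=2 Δ0: e=1 f=0 g=0 clk=0 a=1 b=0 h=1 d=0
  Δ1: clk:0→1
  Δ2: e:1→0
  Δ3: b:0→1
  (3Δ to stable)
t=3 Δ0: e=0 f=0 g=0 clk=1 a=1 b=1 h=1 d=0
  Δ1: clk:1→0
  (1Δ to stable)

0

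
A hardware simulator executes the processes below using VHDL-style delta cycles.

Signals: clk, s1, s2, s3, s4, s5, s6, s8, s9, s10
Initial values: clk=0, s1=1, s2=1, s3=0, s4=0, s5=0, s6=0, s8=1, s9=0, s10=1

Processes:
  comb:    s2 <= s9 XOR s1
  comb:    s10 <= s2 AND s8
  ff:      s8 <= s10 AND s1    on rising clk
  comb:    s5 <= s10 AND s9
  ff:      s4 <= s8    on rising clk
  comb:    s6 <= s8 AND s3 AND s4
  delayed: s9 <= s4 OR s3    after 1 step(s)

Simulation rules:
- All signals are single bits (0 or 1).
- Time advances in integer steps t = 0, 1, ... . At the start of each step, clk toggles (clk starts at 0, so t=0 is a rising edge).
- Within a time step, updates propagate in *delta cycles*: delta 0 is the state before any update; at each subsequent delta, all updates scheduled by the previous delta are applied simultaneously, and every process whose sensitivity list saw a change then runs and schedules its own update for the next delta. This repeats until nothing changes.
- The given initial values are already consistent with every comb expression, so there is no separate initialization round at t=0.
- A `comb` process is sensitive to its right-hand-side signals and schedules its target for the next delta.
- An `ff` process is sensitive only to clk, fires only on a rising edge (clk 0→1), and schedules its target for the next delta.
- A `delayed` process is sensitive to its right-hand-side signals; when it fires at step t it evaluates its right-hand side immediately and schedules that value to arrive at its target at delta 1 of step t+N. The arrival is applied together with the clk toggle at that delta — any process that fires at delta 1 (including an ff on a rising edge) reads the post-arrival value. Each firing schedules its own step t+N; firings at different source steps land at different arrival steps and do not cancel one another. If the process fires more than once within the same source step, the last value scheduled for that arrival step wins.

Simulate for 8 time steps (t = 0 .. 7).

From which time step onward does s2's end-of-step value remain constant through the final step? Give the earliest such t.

t=0 Δ0: s5=0 s10=1 clk=0 s8=1 s9=0 s6=0 s1=1 s4=0 s2=1 s3=0
  Δ1: clk:0→1
  Δ2: s4:0→1
  (2Δ to stable)
t=1 Δ0: s5=0 s10=1 clk=1 s8=1 s9=0 s6=0 s1=1 s4=1 s2=1 s3=0
  Δ1: clk:1→0, s9:0→1
  Δ2: s5:0→1, s2:1→0
  Δ3: s10:1→0
  Δ4: s5:1→0
  (4Δ to stable)
t=2 Δ0: s5=0 s10=0 clk=0 s8=1 s9=1 s6=0 s1=1 s4=1 s2=0 s3=0
  Δ1: clk:0→1
  Δ2: s8:1→0
  (2Δ to stable)
t=3 Δ0: s5=0 s10=0 clk=1 s8=0 s9=1 s6=0 s1=1 s4=1 s2=0 s3=0
  Δ1: clk:1→0
  (1Δ to stable)
t=4 Δ0: s5=0 s10=0 clk=0 s8=0 s9=1 s6=0 s1=1 s4=1 s2=0 s3=0
  Δ1: clk:0→1
  Δ2: s4:1→0
  (2Δ to stable)
t=5 Δ0: s5=0 s10=0 clk=1 s8=0 s9=1 s6=0 s1=1 s4=0 s2=0 s3=0
  Δ1: clk:1→0, s9:1→0
  Δ2: s2:0→1
  (2Δ to stable)
t=6 Δ0: s5=0 s10=0 clk=0 s8=0 s9=0 s6=0 s1=1 s4=0 s2=1 s3=0
  Δ1: clk:0→1
  (1Δ to stable)
t=7 Δ0: s5=0 s10=0 clk=1 s8=0 s9=0 s6=0 s1=1 s4=0 s2=1 s3=0
  Δ1: clk:1→0
  (1Δ to stable)

5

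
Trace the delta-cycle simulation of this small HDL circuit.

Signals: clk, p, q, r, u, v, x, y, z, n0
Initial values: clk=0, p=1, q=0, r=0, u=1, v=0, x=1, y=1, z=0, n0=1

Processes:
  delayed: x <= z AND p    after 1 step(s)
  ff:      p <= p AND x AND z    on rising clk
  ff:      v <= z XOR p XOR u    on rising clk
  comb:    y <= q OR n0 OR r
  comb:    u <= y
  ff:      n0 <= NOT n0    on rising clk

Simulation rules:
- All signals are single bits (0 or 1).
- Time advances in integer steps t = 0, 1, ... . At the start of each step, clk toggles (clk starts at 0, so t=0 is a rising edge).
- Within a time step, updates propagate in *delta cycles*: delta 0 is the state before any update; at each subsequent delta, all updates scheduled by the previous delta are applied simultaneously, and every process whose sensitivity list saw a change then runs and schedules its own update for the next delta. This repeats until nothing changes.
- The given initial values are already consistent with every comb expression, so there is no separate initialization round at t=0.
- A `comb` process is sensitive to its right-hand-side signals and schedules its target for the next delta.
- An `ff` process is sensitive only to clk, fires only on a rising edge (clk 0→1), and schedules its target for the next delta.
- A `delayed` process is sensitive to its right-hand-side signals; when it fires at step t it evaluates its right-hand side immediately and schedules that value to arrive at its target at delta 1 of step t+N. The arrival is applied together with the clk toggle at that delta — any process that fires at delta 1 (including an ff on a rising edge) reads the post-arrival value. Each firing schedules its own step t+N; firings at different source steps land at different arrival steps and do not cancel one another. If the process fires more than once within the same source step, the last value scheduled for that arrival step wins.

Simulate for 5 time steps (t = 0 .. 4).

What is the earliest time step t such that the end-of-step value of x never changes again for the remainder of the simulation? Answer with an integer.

1

t0.Δ0 u=1 p=1 clk=0 x=1 z=0 n0=1 r=0 q=0 v=0 y=1
t0.Δ1 u=1 p=1 clk=1 x=1 z=0 n0=1 r=0 q=0 v=0 y=1
t0.Δ2 u=1 p=0 clk=1 x=1 z=0 n0=0 r=0 q=0 v=0 y=1
t0.Δ3 u=1 p=0 clk=1 x=1 z=0 n0=0 r=0 q=0 v=0 y=0
t0.Δ4 u=0 p=0 clk=1 x=1 z=0 n0=0 r=0 q=0 v=0 y=0
t1.Δ0 u=0 p=0 clk=1 x=1 z=0 n0=0 r=0 q=0 v=0 y=0
t1.Δ1 u=0 p=0 clk=0 x=0 z=0 n0=0 r=0 q=0 v=0 y=0
t2.Δ0 u=0 p=0 clk=0 x=0 z=0 n0=0 r=0 q=0 v=0 y=0
t2.Δ1 u=0 p=0 clk=1 x=0 z=0 n0=0 r=0 q=0 v=0 y=0
t2.Δ2 u=0 p=0 clk=1 x=0 z=0 n0=1 r=0 q=0 v=0 y=0
t2.Δ3 u=0 p=0 clk=1 x=0 z=0 n0=1 r=0 q=0 v=0 y=1
t2.Δ4 u=1 p=0 clk=1 x=0 z=0 n0=1 r=0 q=0 v=0 y=1
t3.Δ0 u=1 p=0 clk=1 x=0 z=0 n0=1 r=0 q=0 v=0 y=1
t3.Δ1 u=1 p=0 clk=0 x=0 z=0 n0=1 r=0 q=0 v=0 y=1
t4.Δ0 u=1 p=0 clk=0 x=0 z=0 n0=1 r=0 q=0 v=0 y=1
t4.Δ1 u=1 p=0 clk=1 x=0 z=0 n0=1 r=0 q=0 v=0 y=1
t4.Δ2 u=1 p=0 clk=1 x=0 z=0 n0=0 r=0 q=0 v=1 y=1
t4.Δ3 u=1 p=0 clk=1 x=0 z=0 n0=0 r=0 q=0 v=1 y=0
t4.Δ4 u=0 p=0 clk=1 x=0 z=0 n0=0 r=0 q=0 v=1 y=0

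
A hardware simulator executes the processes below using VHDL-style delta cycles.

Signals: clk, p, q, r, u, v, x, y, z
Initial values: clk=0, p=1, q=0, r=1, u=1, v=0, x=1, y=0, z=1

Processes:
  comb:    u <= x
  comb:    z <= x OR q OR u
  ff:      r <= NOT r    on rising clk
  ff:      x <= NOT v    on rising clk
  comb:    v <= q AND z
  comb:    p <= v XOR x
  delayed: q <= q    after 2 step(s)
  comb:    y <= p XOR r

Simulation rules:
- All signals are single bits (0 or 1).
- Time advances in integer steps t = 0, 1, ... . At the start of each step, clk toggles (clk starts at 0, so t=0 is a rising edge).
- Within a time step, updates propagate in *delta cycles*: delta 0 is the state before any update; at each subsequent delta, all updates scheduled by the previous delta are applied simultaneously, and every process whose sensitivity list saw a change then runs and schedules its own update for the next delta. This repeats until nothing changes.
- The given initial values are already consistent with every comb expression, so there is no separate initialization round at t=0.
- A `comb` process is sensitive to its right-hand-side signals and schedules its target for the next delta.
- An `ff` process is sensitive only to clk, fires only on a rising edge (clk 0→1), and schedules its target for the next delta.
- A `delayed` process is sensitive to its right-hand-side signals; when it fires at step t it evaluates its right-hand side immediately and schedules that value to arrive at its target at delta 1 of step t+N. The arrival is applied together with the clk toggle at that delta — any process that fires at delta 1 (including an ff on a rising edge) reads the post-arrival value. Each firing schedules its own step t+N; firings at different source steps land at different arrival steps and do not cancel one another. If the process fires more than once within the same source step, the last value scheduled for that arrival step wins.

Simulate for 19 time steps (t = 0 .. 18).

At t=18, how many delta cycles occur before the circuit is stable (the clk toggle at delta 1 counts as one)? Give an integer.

t0.Δ0 x=1 clk=0 r=1 y=0 v=0 q=0 p=1 z=1 u=1
t0.Δ1 x=1 clk=1 r=1 y=0 v=0 q=0 p=1 z=1 u=1
t0.Δ2 x=1 clk=1 r=0 y=0 v=0 q=0 p=1 z=1 u=1
t0.Δ3 x=1 clk=1 r=0 y=1 v=0 q=0 p=1 z=1 u=1
t1.Δ0 x=1 clk=1 r=0 y=1 v=0 q=0 p=1 z=1 u=1
t1.Δ1 x=1 clk=0 r=0 y=1 v=0 q=0 p=1 z=1 u=1
t2.Δ0 x=1 clk=0 r=0 y=1 v=0 q=0 p=1 z=1 u=1
t2.Δ1 x=1 clk=1 r=0 y=1 v=0 q=0 p=1 z=1 u=1
t2.Δ2 x=1 clk=1 r=1 y=1 v=0 q=0 p=1 z=1 u=1
t2.Δ3 x=1 clk=1 r=1 y=0 v=0 q=0 p=1 z=1 u=1
t3.Δ0 x=1 clk=1 r=1 y=0 v=0 q=0 p=1 z=1 u=1
t3.Δ1 x=1 clk=0 r=1 y=0 v=0 q=0 p=1 z=1 u=1
t4.Δ0 x=1 clk=0 r=1 y=0 v=0 q=0 p=1 z=1 u=1
t4.Δ1 x=1 clk=1 r=1 y=0 v=0 q=0 p=1 z=1 u=1
t4.Δ2 x=1 clk=1 r=0 y=0 v=0 q=0 p=1 z=1 u=1
t4.Δ3 x=1 clk=1 r=0 y=1 v=0 q=0 p=1 z=1 u=1
t5.Δ0 x=1 clk=1 r=0 y=1 v=0 q=0 p=1 z=1 u=1
t5.Δ1 x=1 clk=0 r=0 y=1 v=0 q=0 p=1 z=1 u=1
t6.Δ0 x=1 clk=0 r=0 y=1 v=0 q=0 p=1 z=1 u=1
t6.Δ1 x=1 clk=1 r=0 y=1 v=0 q=0 p=1 z=1 u=1
t6.Δ2 x=1 clk=1 r=1 y=1 v=0 q=0 p=1 z=1 u=1
t6.Δ3 x=1 clk=1 r=1 y=0 v=0 q=0 p=1 z=1 u=1
t7.Δ0 x=1 clk=1 r=1 y=0 v=0 q=0 p=1 z=1 u=1
t7.Δ1 x=1 clk=0 r=1 y=0 v=0 q=0 p=1 z=1 u=1
t8.Δ0 x=1 clk=0 r=1 y=0 v=0 q=0 p=1 z=1 u=1
t8.Δ1 x=1 clk=1 r=1 y=0 v=0 q=0 p=1 z=1 u=1
t8.Δ2 x=1 clk=1 r=0 y=0 v=0 q=0 p=1 z=1 u=1
t8.Δ3 x=1 clk=1 r=0 y=1 v=0 q=0 p=1 z=1 u=1
t9.Δ0 x=1 clk=1 r=0 y=1 v=0 q=0 p=1 z=1 u=1
t9.Δ1 x=1 clk=0 r=0 y=1 v=0 q=0 p=1 z=1 u=1
t10.Δ0 x=1 clk=0 r=0 y=1 v=0 q=0 p=1 z=1 u=1
t10.Δ1 x=1 clk=1 r=0 y=1 v=0 q=0 p=1 z=1 u=1
t10.Δ2 x=1 clk=1 r=1 y=1 v=0 q=0 p=1 z=1 u=1
t10.Δ3 x=1 clk=1 r=1 y=0 v=0 q=0 p=1 z=1 u=1
t11.Δ0 x=1 clk=1 r=1 y=0 v=0 q=0 p=1 z=1 u=1
t11.Δ1 x=1 clk=0 r=1 y=0 v=0 q=0 p=1 z=1 u=1
t12.Δ0 x=1 clk=0 r=1 y=0 v=0 q=0 p=1 z=1 u=1
t12.Δ1 x=1 clk=1 r=1 y=0 v=0 q=0 p=1 z=1 u=1
t12.Δ2 x=1 clk=1 r=0 y=0 v=0 q=0 p=1 z=1 u=1
t12.Δ3 x=1 clk=1 r=0 y=1 v=0 q=0 p=1 z=1 u=1
t13.Δ0 x=1 clk=1 r=0 y=1 v=0 q=0 p=1 z=1 u=1
t13.Δ1 x=1 clk=0 r=0 y=1 v=0 q=0 p=1 z=1 u=1
t14.Δ0 x=1 clk=0 r=0 y=1 v=0 q=0 p=1 z=1 u=1
t14.Δ1 x=1 clk=1 r=0 y=1 v=0 q=0 p=1 z=1 u=1
t14.Δ2 x=1 clk=1 r=1 y=1 v=0 q=0 p=1 z=1 u=1
t14.Δ3 x=1 clk=1 r=1 y=0 v=0 q=0 p=1 z=1 u=1
t15.Δ0 x=1 clk=1 r=1 y=0 v=0 q=0 p=1 z=1 u=1
t15.Δ1 x=1 clk=0 r=1 y=0 v=0 q=0 p=1 z=1 u=1
t16.Δ0 x=1 clk=0 r=1 y=0 v=0 q=0 p=1 z=1 u=1
t16.Δ1 x=1 clk=1 r=1 y=0 v=0 q=0 p=1 z=1 u=1
t16.Δ2 x=1 clk=1 r=0 y=0 v=0 q=0 p=1 z=1 u=1
t16.Δ3 x=1 clk=1 r=0 y=1 v=0 q=0 p=1 z=1 u=1
t17.Δ0 x=1 clk=1 r=0 y=1 v=0 q=0 p=1 z=1 u=1
t17.Δ1 x=1 clk=0 r=0 y=1 v=0 q=0 p=1 z=1 u=1
t18.Δ0 x=1 clk=0 r=0 y=1 v=0 q=0 p=1 z=1 u=1
t18.Δ1 x=1 clk=1 r=0 y=1 v=0 q=0 p=1 z=1 u=1
t18.Δ2 x=1 clk=1 r=1 y=1 v=0 q=0 p=1 z=1 u=1
t18.Δ3 x=1 clk=1 r=1 y=0 v=0 q=0 p=1 z=1 u=1

3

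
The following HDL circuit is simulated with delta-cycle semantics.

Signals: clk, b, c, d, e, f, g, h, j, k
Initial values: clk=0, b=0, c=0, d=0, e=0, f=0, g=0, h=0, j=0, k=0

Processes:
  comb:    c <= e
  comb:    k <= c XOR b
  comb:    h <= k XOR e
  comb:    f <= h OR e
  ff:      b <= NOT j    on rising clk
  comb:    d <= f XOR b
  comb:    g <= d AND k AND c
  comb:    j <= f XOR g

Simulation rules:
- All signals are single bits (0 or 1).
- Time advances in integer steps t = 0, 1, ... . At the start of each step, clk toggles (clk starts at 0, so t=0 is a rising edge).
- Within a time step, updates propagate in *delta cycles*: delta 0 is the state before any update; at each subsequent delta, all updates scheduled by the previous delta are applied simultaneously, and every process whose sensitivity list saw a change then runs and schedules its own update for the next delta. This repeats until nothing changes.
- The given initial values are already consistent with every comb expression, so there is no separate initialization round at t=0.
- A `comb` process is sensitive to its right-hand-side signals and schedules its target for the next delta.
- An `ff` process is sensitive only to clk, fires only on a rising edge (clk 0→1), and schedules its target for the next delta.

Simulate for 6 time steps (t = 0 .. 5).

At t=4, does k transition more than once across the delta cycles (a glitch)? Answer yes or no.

[bits: c,b,j,clk,h,f,g,d,e,k]
t=0: Δ0=0000000000 Δ1=0001000000 Δ2=0101000000 Δ3=0101000101 Δ4=0101100101 Δ5=0101110101 Δ6=0111110001 | 6Δ
t=1: Δ0=0111110001 Δ1=0110110001 | 1Δ
t=2: Δ0=0110110001 Δ1=0111110001 Δ2=0011110001 Δ3=0011110100 Δ4=0011010100 Δ5=0011000100 Δ6=0001000000 | 6Δ
t=3: Δ0=0001000000 Δ1=0000000000 | 1Δ
t=4: Δ0=0000000000 Δ1=0001000000 Δ2=0101000000 Δ3=0101000101 Δ4=0101100101 Δ5=0101110101 Δ6=0111110001 | 6Δ
t=5: Δ0=0111110001 Δ1=0110110001 | 1Δ

no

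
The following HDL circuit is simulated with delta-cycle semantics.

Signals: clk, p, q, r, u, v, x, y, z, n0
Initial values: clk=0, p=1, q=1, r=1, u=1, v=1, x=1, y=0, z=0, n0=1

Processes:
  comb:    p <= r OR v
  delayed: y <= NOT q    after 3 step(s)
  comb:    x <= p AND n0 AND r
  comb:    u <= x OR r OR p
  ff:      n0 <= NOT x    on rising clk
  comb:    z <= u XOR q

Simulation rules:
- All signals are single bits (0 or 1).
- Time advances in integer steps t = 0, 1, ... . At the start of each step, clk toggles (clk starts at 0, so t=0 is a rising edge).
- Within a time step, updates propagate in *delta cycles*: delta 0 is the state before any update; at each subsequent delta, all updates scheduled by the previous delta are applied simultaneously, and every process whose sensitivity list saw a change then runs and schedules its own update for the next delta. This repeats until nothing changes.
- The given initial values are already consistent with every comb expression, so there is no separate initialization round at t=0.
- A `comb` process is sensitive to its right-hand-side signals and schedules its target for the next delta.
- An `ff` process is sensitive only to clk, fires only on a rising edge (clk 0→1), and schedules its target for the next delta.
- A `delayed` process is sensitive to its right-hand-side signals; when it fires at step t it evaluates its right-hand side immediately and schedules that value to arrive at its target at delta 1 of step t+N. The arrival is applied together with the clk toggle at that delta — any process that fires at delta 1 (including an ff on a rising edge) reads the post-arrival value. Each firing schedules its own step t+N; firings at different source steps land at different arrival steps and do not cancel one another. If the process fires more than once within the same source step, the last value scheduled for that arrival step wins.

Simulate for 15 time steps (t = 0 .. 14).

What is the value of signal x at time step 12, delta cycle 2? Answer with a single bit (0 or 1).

1

t=0 Δ0: v=1 q=1 z=0 y=0 r=1 clk=0 n0=1 x=1 u=1 p=1
  Δ1: clk:0→1
  Δ2: n0:1→0
  Δ3: x:1→0
  (3Δ to stable)
t=1 Δ0: v=1 q=1 z=0 y=0 r=1 clk=1 n0=0 x=0 u=1 p=1
  Δ1: clk:1→0
  (1Δ to stable)
t=2 Δ0: v=1 q=1 z=0 y=0 r=1 clk=0 n0=0 x=0 u=1 p=1
  Δ1: clk:0→1
  Δ2: n0:0→1
  Δ3: x:0→1
  (3Δ to stable)
t=3 Δ0: v=1 q=1 z=0 y=0 r=1 clk=1 n0=1 x=1 u=1 p=1
  Δ1: clk:1→0
  (1Δ to stable)
t=4 Δ0: v=1 q=1 z=0 y=0 r=1 clk=0 n0=1 x=1 u=1 p=1
  Δ1: clk:0→1
  Δ2: n0:1→0
  Δ3: x:1→0
  (3Δ to stable)
t=5 Δ0: v=1 q=1 z=0 y=0 r=1 clk=1 n0=0 x=0 u=1 p=1
  Δ1: clk:1→0
  (1Δ to stable)
t=6 Δ0: v=1 q=1 z=0 y=0 r=1 clk=0 n0=0 x=0 u=1 p=1
  Δ1: clk:0→1
  Δ2: n0:0→1
  Δ3: x:0→1
  (3Δ to stable)
t=7 Δ0: v=1 q=1 z=0 y=0 r=1 clk=1 n0=1 x=1 u=1 p=1
  Δ1: clk:1→0
  (1Δ to stable)
t=8 Δ0: v=1 q=1 z=0 y=0 r=1 clk=0 n0=1 x=1 u=1 p=1
  Δ1: clk:0→1
  Δ2: n0:1→0
  Δ3: x:1→0
  (3Δ to stable)
t=9 Δ0: v=1 q=1 z=0 y=0 r=1 clk=1 n0=0 x=0 u=1 p=1
  Δ1: clk:1→0
  (1Δ to stable)
t=10 Δ0: v=1 q=1 z=0 y=0 r=1 clk=0 n0=0 x=0 u=1 p=1
  Δ1: clk:0→1
  Δ2: n0:0→1
  Δ3: x:0→1
  (3Δ to stable)
t=11 Δ0: v=1 q=1 z=0 y=0 r=1 clk=1 n0=1 x=1 u=1 p=1
  Δ1: clk:1→0
  (1Δ to stable)
t=12 Δ0: v=1 q=1 z=0 y=0 r=1 clk=0 n0=1 x=1 u=1 p=1
  Δ1: clk:0→1
  Δ2: n0:1→0
  Δ3: x:1→0
  (3Δ to stable)
t=13 Δ0: v=1 q=1 z=0 y=0 r=1 clk=1 n0=0 x=0 u=1 p=1
  Δ1: clk:1→0
  (1Δ to stable)
t=14 Δ0: v=1 q=1 z=0 y=0 r=1 clk=0 n0=0 x=0 u=1 p=1
  Δ1: clk:0→1
  Δ2: n0:0→1
  Δ3: x:0→1
  (3Δ to stable)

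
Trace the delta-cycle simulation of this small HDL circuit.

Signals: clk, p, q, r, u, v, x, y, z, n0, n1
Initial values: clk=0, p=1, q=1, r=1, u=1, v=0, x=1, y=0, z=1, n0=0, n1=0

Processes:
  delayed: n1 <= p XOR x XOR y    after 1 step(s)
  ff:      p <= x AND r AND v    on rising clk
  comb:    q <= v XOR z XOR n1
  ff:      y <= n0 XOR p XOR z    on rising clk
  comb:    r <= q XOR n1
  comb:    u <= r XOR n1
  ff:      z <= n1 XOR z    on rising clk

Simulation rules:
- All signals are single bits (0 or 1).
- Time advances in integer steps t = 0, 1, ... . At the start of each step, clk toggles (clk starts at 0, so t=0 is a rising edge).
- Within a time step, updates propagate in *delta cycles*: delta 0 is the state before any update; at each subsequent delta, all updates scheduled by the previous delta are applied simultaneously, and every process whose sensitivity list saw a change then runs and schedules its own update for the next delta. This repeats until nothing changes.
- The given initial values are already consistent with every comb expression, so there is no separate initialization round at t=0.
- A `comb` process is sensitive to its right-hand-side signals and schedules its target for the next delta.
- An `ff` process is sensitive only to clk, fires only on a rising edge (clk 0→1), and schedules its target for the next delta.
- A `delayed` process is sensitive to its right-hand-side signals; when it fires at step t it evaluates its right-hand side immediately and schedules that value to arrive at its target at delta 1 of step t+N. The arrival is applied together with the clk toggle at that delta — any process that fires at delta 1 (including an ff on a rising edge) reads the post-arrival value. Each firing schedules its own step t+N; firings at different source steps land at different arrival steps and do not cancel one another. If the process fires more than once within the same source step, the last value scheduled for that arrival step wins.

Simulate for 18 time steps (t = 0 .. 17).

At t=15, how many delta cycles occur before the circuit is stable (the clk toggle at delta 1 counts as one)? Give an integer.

4

t=0 Δ0: n1=0 x=1 z=1 p=1 r=1 y=0 n0=0 u=1 clk=0 q=1 v=0
  Δ1: clk:0→1
  Δ2: p:1→0
  (2Δ to stable)
t=1 Δ0: n1=0 x=1 z=1 p=0 r=1 y=0 n0=0 u=1 clk=1 q=1 v=0
  Δ1: n1:0→1, clk:1→0
  Δ2: r:1→0, u:1→0, q:1→0
  Δ3: r:0→1, u:0→1
  Δ4: u:1→0
  (4Δ to stable)
t=2 Δ0: n1=1 x=1 z=1 p=0 r=1 y=0 n0=0 u=0 clk=0 q=0 v=0
  Δ1: clk:0→1
  Δ2: z:1→0, y:0→1
  Δ3: q:0→1
  Δ4: r:1→0
  Δ5: u:0→1
  (5Δ to stable)
t=3 Δ0: n1=1 x=1 z=0 p=0 r=0 y=1 n0=0 u=1 clk=1 q=1 v=0
  Δ1: n1:1→0, clk:1→0
  Δ2: r:0→1, u:1→0, q:1→0
  Δ3: r:1→0, u:0→1
  Δ4: u:1→0
  (4Δ to stable)
t=4 Δ0: n1=0 x=1 z=0 p=0 r=0 y=1 n0=0 u=0 clk=0 q=0 v=0
  Δ1: clk:0→1
  Δ2: y:1→0
  (2Δ to stable)
t=5 Δ0: n1=0 x=1 z=0 p=0 r=0 y=0 n0=0 u=0 clk=1 q=0 v=0
  Δ1: n1:0→1, clk:1→0
  Δ2: r:0→1, u:0→1, q:0→1
  Δ3: r:1→0, u:1→0
  Δ4: u:0→1
  (4Δ to stable)
t=6 Δ0: n1=1 x=1 z=0 p=0 r=0 y=0 n0=0 u=1 clk=0 q=1 v=0
  Δ1: clk:0→1
  Δ2: z:0→1
  Δ3: q:1→0
  Δ4: r:0→1
  Δ5: u:1→0
  (5Δ to stable)
t=7 Δ0: n1=1 x=1 z=1 p=0 r=1 y=0 n0=0 u=0 clk=1 q=0 v=0
  Δ1: clk:1→0
  (1Δ to stable)
t=8 Δ0: n1=1 x=1 z=1 p=0 r=1 y=0 n0=0 u=0 clk=0 q=0 v=0
  Δ1: clk:0→1
  Δ2: z:1→0, y:0→1
  Δ3: q:0→1
  Δ4: r:1→0
  Δ5: u:0→1
  (5Δ to stable)
t=9 Δ0: n1=1 x=1 z=0 p=0 r=0 y=1 n0=0 u=1 clk=1 q=1 v=0
  Δ1: n1:1→0, clk:1→0
  Δ2: r:0→1, u:1→0, q:1→0
  Δ3: r:1→0, u:0→1
  Δ4: u:1→0
  (4Δ to stable)
t=10 Δ0: n1=0 x=1 z=0 p=0 r=0 y=1 n0=0 u=0 clk=0 q=0 v=0
  Δ1: clk:0→1
  Δ2: y:1→0
  (2Δ to stable)
t=11 Δ0: n1=0 x=1 z=0 p=0 r=0 y=0 n0=0 u=0 clk=1 q=0 v=0
  Δ1: n1:0→1, clk:1→0
  Δ2: r:0→1, u:0→1, q:0→1
  Δ3: r:1→0, u:1→0
  Δ4: u:0→1
  (4Δ to stable)
t=12 Δ0: n1=1 x=1 z=0 p=0 r=0 y=0 n0=0 u=1 clk=0 q=1 v=0
  Δ1: clk:0→1
  Δ2: z:0→1
  Δ3: q:1→0
  Δ4: r:0→1
  Δ5: u:1→0
  (5Δ to stable)
t=13 Δ0: n1=1 x=1 z=1 p=0 r=1 y=0 n0=0 u=0 clk=1 q=0 v=0
  Δ1: clk:1→0
  (1Δ to stable)
t=14 Δ0: n1=1 x=1 z=1 p=0 r=1 y=0 n0=0 u=0 clk=0 q=0 v=0
  Δ1: clk:0→1
  Δ2: z:1→0, y:0→1
  Δ3: q:0→1
  Δ4: r:1→0
  Δ5: u:0→1
  (5Δ to stable)
t=15 Δ0: n1=1 x=1 z=0 p=0 r=0 y=1 n0=0 u=1 clk=1 q=1 v=0
  Δ1: n1:1→0, clk:1→0
  Δ2: r:0→1, u:1→0, q:1→0
  Δ3: r:1→0, u:0→1
  Δ4: u:1→0
  (4Δ to stable)
t=16 Δ0: n1=0 x=1 z=0 p=0 r=0 y=1 n0=0 u=0 clk=0 q=0 v=0
  Δ1: clk:0→1
  Δ2: y:1→0
  (2Δ to stable)
t=17 Δ0: n1=0 x=1 z=0 p=0 r=0 y=0 n0=0 u=0 clk=1 q=0 v=0
  Δ1: n1:0→1, clk:1→0
  Δ2: r:0→1, u:0→1, q:0→1
  Δ3: r:1→0, u:1→0
  Δ4: u:0→1
  (4Δ to stable)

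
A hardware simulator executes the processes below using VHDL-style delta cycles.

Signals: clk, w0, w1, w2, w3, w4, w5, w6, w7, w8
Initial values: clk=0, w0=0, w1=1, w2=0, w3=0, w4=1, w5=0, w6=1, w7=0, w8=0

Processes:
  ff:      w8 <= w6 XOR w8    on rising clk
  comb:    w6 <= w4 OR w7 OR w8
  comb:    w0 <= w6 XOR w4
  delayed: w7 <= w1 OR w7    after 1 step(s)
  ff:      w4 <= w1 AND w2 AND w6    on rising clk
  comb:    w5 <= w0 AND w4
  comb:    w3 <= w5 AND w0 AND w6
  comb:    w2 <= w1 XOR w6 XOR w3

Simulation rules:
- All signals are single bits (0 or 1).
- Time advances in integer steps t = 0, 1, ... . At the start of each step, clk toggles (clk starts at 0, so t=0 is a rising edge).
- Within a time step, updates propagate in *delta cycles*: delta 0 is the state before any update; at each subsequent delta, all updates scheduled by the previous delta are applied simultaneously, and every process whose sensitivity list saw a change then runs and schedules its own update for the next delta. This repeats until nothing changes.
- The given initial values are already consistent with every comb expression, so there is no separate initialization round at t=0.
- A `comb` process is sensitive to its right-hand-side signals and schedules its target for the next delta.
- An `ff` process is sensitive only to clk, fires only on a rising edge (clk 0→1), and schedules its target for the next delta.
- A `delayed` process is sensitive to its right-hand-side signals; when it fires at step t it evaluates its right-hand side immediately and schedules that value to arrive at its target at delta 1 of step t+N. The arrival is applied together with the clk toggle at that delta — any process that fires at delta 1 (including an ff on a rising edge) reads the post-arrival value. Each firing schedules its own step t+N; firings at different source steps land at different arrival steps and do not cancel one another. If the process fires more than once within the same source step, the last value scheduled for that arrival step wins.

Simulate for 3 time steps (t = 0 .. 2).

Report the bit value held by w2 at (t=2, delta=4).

1

[bits: w4,w2,w6,w3,clk,w1,w0,w8,w5,w7]
t=0: Δ0=1010010000 Δ1=1010110000 Δ2=0010110100 Δ3=0010111100 | 3Δ
t=1: Δ0=0010111100 Δ1=0010011100 | 1Δ
t=2: Δ0=0010011100 Δ1=0010111100 Δ2=0010111000 Δ3=0000111000 Δ4=0100110000 | 4Δ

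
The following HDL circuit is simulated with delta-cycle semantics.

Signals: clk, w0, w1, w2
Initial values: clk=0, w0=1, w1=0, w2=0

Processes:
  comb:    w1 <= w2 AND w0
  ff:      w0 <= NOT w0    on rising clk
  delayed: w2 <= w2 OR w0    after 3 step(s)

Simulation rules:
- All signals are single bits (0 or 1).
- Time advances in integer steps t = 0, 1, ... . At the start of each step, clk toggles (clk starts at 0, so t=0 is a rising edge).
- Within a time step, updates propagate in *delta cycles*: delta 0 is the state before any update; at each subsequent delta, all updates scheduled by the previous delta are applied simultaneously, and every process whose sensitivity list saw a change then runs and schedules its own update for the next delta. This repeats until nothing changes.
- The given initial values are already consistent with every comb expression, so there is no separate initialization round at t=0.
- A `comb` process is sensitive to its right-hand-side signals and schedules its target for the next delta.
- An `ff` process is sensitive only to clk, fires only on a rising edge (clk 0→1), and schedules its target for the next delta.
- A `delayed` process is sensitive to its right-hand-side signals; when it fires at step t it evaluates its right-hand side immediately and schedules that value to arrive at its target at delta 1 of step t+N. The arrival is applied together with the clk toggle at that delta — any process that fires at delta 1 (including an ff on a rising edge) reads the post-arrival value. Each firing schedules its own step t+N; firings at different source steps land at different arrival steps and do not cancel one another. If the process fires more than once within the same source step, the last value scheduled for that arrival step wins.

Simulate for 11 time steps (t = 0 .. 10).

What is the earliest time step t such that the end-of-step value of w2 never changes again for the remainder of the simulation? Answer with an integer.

8

[bits: w2,clk,w1,w0]
t=0: Δ0=0001 Δ1=0101 Δ2=0100 | 2Δ
t=1: Δ0=0100 Δ1=0000 | 1Δ
t=2: Δ0=0000 Δ1=0100 Δ2=0101 | 2Δ
t=3: Δ0=0101 Δ1=0001 | 1Δ
t=4: Δ0=0001 Δ1=0101 Δ2=0100 | 2Δ
t=5: Δ0=0100 Δ1=1000 | 1Δ
t=6: Δ0=1000 Δ1=1100 Δ2=1101 Δ3=1111 | 3Δ
t=7: Δ0=1111 Δ1=0011 Δ2=0001 | 2Δ
t=8: Δ0=0001 Δ1=1101 Δ2=1110 Δ3=1100 | 3Δ
t=9: Δ0=1100 Δ1=1000 | 1Δ
t=10: Δ0=1000 Δ1=1100 Δ2=1101 Δ3=1111 | 3Δ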